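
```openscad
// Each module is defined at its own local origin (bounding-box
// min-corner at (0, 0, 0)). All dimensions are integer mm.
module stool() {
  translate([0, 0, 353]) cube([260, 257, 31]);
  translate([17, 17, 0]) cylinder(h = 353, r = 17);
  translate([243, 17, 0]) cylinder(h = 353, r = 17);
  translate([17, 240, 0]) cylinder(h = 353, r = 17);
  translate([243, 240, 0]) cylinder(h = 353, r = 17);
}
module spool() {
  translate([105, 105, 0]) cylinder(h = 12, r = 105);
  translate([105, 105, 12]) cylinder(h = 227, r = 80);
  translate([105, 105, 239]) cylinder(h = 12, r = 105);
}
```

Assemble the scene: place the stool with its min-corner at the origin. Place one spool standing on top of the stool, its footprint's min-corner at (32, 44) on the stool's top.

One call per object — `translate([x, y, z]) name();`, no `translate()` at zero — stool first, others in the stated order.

stool();
translate([32, 44, 384]) spool();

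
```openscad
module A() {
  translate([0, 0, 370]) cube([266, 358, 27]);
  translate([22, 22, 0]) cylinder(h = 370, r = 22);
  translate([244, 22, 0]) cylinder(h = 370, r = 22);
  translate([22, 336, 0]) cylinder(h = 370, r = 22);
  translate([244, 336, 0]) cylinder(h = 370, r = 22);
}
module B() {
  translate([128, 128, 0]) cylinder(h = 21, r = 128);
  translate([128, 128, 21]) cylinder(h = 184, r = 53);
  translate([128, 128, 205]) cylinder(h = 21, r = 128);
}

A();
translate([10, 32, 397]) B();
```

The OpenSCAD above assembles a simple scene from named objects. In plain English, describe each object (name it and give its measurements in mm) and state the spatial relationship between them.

A is a four-legged stool. The seat is a 266×358×27 mm slab whose top surface is at z = 397 mm; four round legs, each 44 mm in diameter, run from the floor (z = 0) to the underside of the seat, each leg's axis is inset half a diameter from the nearest pair of seat edges (so the leg's bounding box is flush with the corner).

B is a spool: two coaxial disc flanges of radius 128 mm and thickness 21 mm, joined by a core cylinder of radius 53 mm and height 184 mm. The lower flange rests on z = 0 and the three cylinders share a vertical axis.

The spool is on top of the stool.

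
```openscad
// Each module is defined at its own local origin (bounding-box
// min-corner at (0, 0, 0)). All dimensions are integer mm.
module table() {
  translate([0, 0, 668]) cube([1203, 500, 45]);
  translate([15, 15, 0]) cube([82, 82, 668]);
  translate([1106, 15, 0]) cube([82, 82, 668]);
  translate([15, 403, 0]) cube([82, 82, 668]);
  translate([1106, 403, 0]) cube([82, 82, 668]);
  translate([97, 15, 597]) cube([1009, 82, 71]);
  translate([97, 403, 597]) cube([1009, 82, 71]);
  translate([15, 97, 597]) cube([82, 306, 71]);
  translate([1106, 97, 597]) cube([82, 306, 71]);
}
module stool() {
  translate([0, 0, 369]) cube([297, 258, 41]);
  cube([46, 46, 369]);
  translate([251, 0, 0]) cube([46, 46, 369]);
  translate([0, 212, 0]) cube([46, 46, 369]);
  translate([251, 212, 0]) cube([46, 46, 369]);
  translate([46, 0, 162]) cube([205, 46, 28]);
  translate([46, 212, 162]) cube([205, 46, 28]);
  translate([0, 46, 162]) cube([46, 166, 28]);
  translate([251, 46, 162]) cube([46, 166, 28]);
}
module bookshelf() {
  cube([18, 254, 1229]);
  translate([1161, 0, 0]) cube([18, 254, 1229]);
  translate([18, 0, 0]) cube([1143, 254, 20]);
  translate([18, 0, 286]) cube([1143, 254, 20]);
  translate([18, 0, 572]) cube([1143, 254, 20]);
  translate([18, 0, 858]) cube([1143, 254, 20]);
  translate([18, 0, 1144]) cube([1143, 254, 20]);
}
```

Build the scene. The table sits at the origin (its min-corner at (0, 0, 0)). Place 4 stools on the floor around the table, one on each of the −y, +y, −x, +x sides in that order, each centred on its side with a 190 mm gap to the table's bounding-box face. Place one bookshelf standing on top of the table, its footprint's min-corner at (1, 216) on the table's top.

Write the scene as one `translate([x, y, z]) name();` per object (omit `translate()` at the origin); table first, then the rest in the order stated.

table();
translate([453, -448, 0]) stool();
translate([453, 690, 0]) stool();
translate([-487, 121, 0]) stool();
translate([1393, 121, 0]) stool();
translate([1, 216, 713]) bookshelf();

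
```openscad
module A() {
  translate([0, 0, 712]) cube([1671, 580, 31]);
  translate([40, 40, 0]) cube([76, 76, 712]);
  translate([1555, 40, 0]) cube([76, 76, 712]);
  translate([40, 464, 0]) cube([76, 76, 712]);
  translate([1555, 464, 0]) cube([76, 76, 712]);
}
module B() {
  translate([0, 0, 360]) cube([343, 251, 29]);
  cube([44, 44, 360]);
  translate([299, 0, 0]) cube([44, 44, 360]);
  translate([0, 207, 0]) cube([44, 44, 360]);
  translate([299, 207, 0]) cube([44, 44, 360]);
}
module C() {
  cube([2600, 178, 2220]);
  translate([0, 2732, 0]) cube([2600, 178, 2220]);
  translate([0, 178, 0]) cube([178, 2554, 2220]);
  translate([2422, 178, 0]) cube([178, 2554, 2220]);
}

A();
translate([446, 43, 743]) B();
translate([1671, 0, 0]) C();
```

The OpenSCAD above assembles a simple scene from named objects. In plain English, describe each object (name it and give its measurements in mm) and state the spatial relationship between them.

A is a rectangular dining table. The top is 1671×580×31 mm with its upper surface at z = 743 mm. It stands on four 76×76 mm square legs, each inset 40 mm from the nearest pair of top edges, running from the floor to the underside of the top.

B is a four-legged stool. The seat is 343×251 mm, 29 mm thick, top at z = 389 mm. It stands on four square legs, each 44×44 mm in cross-section, from z = 0 to the seat underside, each flush with a corner of the seat.

C is the wall frame of a small rectangular building: four walls, each 2220 mm tall and 178 mm thick, enclosing a footprint 2600 mm (x) by 2910 mm (y) outside-to-outside, with no floor or roof. The front and back walls (the −y and +y sides) span the full width; the two side walls fit between them.

The stool is on top of the table. The house frame is against the table's +x side, with their −y faces flush.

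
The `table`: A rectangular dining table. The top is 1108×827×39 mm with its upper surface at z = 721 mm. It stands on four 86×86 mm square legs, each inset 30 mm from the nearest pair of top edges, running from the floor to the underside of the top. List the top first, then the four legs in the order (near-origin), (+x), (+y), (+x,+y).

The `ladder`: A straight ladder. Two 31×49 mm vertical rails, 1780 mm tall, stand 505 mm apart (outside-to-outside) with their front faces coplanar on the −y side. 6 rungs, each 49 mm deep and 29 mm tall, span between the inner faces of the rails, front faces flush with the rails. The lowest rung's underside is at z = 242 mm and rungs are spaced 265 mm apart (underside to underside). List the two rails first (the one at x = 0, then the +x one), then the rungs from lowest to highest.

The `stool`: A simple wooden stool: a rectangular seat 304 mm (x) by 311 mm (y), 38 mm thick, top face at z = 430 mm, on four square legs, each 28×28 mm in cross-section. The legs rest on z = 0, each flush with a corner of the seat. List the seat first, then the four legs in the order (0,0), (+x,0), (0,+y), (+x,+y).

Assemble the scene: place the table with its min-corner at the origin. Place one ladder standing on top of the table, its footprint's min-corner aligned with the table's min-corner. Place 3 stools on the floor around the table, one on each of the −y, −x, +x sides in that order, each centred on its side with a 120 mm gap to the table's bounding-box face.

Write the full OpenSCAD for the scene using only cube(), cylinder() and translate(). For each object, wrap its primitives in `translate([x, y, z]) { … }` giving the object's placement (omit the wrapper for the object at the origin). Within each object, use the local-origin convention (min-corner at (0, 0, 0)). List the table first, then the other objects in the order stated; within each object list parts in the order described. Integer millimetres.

translate([0, 0, 682]) cube([1108, 827, 39]);
translate([30, 30, 0]) cube([86, 86, 682]);
translate([992, 30, 0]) cube([86, 86, 682]);
translate([30, 711, 0]) cube([86, 86, 682]);
translate([992, 711, 0]) cube([86, 86, 682]);
translate([0, 0, 721]) {
  cube([31, 49, 1780]);
  translate([474, 0, 0]) cube([31, 49, 1780]);
  translate([31, 0, 242]) cube([443, 49, 29]);
  translate([31, 0, 507]) cube([443, 49, 29]);
  translate([31, 0, 772]) cube([443, 49, 29]);
  translate([31, 0, 1037]) cube([443, 49, 29]);
  translate([31, 0, 1302]) cube([443, 49, 29]);
  translate([31, 0, 1567]) cube([443, 49, 29]);
}
translate([402, -431, 0]) {
  translate([0, 0, 392]) cube([304, 311, 38]);
  cube([28, 28, 392]);
  translate([276, 0, 0]) cube([28, 28, 392]);
  translate([0, 283, 0]) cube([28, 28, 392]);
  translate([276, 283, 0]) cube([28, 28, 392]);
}
translate([-424, 258, 0]) {
  translate([0, 0, 392]) cube([304, 311, 38]);
  cube([28, 28, 392]);
  translate([276, 0, 0]) cube([28, 28, 392]);
  translate([0, 283, 0]) cube([28, 28, 392]);
  translate([276, 283, 0]) cube([28, 28, 392]);
}
translate([1228, 258, 0]) {
  translate([0, 0, 392]) cube([304, 311, 38]);
  cube([28, 28, 392]);
  translate([276, 0, 0]) cube([28, 28, 392]);
  translate([0, 283, 0]) cube([28, 28, 392]);
  translate([276, 283, 0]) cube([28, 28, 392]);
}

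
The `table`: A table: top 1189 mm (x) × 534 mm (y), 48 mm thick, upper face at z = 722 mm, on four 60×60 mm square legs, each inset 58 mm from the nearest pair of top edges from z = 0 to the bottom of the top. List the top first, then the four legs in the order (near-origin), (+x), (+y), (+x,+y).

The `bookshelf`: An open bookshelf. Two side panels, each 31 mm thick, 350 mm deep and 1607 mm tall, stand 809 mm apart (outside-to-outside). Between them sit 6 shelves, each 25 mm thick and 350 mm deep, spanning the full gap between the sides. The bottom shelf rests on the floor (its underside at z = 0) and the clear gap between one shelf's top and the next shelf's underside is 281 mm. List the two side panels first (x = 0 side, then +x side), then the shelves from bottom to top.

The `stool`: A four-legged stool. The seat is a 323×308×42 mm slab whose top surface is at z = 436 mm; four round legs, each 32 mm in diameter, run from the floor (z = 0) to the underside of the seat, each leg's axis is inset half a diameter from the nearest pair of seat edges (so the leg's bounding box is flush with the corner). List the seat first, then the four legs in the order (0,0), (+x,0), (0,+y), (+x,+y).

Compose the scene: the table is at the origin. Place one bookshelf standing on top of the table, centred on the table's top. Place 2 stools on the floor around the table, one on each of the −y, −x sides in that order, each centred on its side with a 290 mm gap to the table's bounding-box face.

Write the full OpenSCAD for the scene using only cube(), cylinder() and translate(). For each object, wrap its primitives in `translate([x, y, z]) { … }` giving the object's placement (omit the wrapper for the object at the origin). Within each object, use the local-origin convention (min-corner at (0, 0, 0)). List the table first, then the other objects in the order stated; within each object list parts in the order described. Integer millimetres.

translate([0, 0, 674]) cube([1189, 534, 48]);
translate([58, 58, 0]) cube([60, 60, 674]);
translate([1071, 58, 0]) cube([60, 60, 674]);
translate([58, 416, 0]) cube([60, 60, 674]);
translate([1071, 416, 0]) cube([60, 60, 674]);
translate([190, 92, 722]) {
  cube([31, 350, 1607]);
  translate([778, 0, 0]) cube([31, 350, 1607]);
  translate([31, 0, 0]) cube([747, 350, 25]);
  translate([31, 0, 306]) cube([747, 350, 25]);
  translate([31, 0, 612]) cube([747, 350, 25]);
  translate([31, 0, 918]) cube([747, 350, 25]);
  translate([31, 0, 1224]) cube([747, 350, 25]);
  translate([31, 0, 1530]) cube([747, 350, 25]);
}
translate([433, -598, 0]) {
  translate([0, 0, 394]) cube([323, 308, 42]);
  translate([16, 16, 0]) cylinder(h = 394, r = 16);
  translate([307, 16, 0]) cylinder(h = 394, r = 16);
  translate([16, 292, 0]) cylinder(h = 394, r = 16);
  translate([307, 292, 0]) cylinder(h = 394, r = 16);
}
translate([-613, 113, 0]) {
  translate([0, 0, 394]) cube([323, 308, 42]);
  translate([16, 16, 0]) cylinder(h = 394, r = 16);
  translate([307, 16, 0]) cylinder(h = 394, r = 16);
  translate([16, 292, 0]) cylinder(h = 394, r = 16);
  translate([307, 292, 0]) cylinder(h = 394, r = 16);
}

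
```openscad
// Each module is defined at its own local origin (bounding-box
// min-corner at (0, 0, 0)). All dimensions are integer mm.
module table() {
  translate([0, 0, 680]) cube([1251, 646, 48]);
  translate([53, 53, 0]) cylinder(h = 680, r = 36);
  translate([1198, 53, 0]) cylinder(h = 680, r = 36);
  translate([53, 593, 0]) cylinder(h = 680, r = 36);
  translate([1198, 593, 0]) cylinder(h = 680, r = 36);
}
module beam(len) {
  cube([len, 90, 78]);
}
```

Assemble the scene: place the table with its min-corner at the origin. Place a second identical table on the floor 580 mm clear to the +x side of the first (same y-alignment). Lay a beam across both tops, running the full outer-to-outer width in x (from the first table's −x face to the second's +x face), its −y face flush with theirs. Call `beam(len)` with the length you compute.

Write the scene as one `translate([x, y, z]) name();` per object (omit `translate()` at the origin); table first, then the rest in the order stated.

table();
translate([1831, 0, 0]) table();
translate([0, 0, 728]) beam(3082);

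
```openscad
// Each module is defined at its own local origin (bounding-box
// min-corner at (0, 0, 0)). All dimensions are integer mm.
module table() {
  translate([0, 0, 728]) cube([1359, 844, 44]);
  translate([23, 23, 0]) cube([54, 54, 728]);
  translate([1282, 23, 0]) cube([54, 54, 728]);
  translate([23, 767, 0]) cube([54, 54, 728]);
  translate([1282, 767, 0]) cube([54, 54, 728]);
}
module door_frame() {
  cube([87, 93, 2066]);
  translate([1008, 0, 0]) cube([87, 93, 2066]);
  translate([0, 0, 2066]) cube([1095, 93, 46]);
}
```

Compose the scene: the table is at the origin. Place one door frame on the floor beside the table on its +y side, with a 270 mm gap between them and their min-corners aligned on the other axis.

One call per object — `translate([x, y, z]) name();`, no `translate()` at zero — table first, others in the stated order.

table();
translate([0, 1114, 0]) door_frame();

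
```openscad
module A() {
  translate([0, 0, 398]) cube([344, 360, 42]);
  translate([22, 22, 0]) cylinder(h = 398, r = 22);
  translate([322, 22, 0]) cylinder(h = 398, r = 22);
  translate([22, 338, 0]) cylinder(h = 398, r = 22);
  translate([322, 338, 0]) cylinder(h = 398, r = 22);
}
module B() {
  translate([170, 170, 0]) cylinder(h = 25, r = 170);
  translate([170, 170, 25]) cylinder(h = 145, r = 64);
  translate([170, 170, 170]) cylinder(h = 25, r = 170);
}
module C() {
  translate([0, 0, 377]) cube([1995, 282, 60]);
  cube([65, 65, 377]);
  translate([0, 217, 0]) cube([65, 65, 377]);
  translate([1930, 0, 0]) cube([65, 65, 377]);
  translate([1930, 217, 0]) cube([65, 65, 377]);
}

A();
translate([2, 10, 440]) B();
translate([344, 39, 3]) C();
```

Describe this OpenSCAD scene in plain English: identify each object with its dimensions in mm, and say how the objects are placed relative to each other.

A is a four-legged stool. The seat is 344×360 mm, 42 mm thick, top at z = 440 mm. It stands on four round legs, each 44 mm in diameter, from z = 0 to the seat underside, each leg's axis is inset half a diameter from the nearest pair of seat edges (so the leg's bounding box is flush with the corner).

B is a spool: two coaxial disc flanges of radius 170 mm and thickness 25 mm, joined by a core cylinder of radius 64 mm and height 145 mm. The lower flange rests on z = 0 and the three cylinders share a vertical axis.

C is a long wooden bench with a 1995 mm (x) × 282 mm (y) seat, 60 mm thick, its top surface 437 mm above the floor. Four 65 mm square legs at the seat corners, flush with the edges, run from z = 0 to the seat underside.

The spool is on top of the stool, centred. The bench is beside the stool with their tops flush at z = 440.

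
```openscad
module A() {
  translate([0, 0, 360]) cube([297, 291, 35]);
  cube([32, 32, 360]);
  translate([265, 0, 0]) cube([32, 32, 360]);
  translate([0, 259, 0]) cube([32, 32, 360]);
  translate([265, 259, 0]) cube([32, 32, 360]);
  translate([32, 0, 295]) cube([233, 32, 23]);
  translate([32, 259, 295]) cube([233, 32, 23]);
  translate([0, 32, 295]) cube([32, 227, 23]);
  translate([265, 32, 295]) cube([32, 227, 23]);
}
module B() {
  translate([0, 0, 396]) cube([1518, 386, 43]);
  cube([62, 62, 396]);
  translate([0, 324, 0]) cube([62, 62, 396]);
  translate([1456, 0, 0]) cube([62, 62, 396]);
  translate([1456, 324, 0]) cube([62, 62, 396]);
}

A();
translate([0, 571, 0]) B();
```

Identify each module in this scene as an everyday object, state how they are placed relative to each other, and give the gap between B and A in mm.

A is a stool. B is a bench. The bench is on the floor beside the stool on its +y side. The gap between the bench and the stool is 280 mm.

The bench's nearest face is 280 mm from the stool's +y face.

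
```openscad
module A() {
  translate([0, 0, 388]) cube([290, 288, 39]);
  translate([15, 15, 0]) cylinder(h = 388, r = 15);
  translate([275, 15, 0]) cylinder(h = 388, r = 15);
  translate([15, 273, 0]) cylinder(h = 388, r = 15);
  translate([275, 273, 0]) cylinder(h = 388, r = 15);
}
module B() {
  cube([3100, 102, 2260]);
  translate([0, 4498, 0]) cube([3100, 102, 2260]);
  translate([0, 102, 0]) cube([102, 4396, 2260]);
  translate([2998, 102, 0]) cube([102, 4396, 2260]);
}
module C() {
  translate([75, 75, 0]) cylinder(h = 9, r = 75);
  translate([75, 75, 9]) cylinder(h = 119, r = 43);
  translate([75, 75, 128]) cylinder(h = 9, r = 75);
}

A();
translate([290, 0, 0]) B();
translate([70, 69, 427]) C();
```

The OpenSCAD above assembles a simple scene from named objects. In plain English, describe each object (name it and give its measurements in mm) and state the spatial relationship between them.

A is a simple wooden stool: a rectangular seat 290 mm (x) by 288 mm (y), 39 mm thick, top face at z = 427 mm, on four round legs, each 30 mm in diameter. The legs rest on z = 0, each leg's axis is inset half a diameter from the nearest pair of seat edges (so the leg's bounding box is flush with the corner).

B is the wall frame of a small rectangular building: four walls, each 2260 mm tall and 102 mm thick, enclosing a footprint 3100 mm (x) by 4600 mm (y) outside-to-outside, with no floor or roof. The front and back walls (the −y and +y sides) span the full width; the two side walls fit between them.

C is a spool: two coaxial disc flanges of radius 75 mm and thickness 9 mm, joined by a core cylinder of radius 43 mm and height 119 mm. The lower flange rests on z = 0 and the three cylinders share a vertical axis.

The house frame is against the stool's +x side, with their −y faces flush. The spool is on top of the stool, centred.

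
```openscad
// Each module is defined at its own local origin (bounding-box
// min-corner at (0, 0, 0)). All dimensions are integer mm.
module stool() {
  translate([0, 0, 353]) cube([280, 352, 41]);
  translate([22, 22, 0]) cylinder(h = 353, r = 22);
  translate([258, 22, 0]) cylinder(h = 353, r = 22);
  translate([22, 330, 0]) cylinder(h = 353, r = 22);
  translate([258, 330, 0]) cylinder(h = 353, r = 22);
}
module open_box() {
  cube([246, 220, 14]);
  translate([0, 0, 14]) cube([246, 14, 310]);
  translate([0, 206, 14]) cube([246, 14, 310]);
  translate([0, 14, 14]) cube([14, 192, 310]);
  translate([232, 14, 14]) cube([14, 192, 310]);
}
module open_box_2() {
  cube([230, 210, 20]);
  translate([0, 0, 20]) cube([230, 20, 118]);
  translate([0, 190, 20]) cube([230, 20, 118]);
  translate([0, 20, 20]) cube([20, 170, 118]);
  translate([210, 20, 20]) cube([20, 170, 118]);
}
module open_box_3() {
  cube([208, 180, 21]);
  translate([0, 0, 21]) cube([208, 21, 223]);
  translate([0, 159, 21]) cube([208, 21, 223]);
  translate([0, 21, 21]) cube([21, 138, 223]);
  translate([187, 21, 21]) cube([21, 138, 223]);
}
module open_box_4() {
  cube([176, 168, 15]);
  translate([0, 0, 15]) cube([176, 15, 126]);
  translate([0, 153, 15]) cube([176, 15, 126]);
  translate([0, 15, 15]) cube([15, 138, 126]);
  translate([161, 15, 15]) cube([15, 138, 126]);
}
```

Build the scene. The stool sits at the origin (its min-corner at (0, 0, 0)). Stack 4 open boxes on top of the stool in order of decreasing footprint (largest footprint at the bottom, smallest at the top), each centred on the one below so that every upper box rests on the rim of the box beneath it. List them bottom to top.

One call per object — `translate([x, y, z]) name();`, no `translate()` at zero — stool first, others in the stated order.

stool();
translate([17, 66, 394]) open_box();
translate([25, 71, 718]) open_box_2();
translate([36, 86, 856]) open_box_3();
translate([52, 92, 1100]) open_box_4();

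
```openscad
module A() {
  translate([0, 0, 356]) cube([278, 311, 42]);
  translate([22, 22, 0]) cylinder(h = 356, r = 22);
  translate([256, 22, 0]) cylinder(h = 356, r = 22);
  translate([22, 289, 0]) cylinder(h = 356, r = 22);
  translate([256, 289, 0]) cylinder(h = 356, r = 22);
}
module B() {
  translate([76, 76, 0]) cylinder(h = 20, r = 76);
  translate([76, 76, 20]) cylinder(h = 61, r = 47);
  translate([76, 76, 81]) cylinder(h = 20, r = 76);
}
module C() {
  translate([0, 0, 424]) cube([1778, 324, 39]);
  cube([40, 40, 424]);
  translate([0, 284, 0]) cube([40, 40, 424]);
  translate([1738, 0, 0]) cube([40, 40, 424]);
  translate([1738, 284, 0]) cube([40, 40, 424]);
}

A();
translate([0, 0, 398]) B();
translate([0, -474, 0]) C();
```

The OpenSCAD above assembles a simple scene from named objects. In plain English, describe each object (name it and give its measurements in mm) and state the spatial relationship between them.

A is a simple wooden stool: a rectangular seat 278 mm (x) by 311 mm (y), 42 mm thick, top face at z = 398 mm, on four round legs, each 44 mm in diameter. The legs rest on z = 0, each leg's axis is inset half a diameter from the nearest pair of seat edges (so the leg's bounding box is flush with the corner).

B is a spool: two coaxial disc flanges of radius 76 mm and thickness 20 mm, joined by a core cylinder of radius 47 mm and height 61 mm. The lower flange rests on z = 0 and the three cylinders share a vertical axis.

C is a long wooden bench with a 1778 mm (x) × 324 mm (y) seat, 39 mm thick, its top surface 463 mm above the floor. Four 40 mm square legs at the seat corners, flush with the edges, run from z = 0 to the seat underside.

The spool is on top of the stool. The bench is on the floor beside the stool on its −y side.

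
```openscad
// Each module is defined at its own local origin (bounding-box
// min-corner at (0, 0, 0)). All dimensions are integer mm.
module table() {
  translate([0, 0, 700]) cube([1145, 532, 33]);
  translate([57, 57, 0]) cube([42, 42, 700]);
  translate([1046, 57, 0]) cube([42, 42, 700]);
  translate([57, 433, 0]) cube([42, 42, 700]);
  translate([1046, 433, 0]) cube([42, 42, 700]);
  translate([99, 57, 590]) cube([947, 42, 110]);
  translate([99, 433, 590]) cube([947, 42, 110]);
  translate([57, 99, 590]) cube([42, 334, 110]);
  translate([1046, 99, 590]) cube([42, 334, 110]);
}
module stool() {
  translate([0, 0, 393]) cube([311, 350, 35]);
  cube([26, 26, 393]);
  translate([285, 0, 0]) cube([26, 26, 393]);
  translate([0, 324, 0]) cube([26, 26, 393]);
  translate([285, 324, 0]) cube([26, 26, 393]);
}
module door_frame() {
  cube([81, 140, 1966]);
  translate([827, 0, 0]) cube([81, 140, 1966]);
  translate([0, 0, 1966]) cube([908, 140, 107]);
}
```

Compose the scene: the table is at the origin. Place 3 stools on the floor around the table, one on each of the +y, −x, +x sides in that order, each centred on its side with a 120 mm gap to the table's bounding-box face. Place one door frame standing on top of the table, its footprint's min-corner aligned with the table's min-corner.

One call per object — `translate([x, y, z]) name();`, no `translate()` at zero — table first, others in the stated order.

table();
translate([417, 652, 0]) stool();
translate([-431, 91, 0]) stool();
translate([1265, 91, 0]) stool();
translate([0, 0, 733]) door_frame();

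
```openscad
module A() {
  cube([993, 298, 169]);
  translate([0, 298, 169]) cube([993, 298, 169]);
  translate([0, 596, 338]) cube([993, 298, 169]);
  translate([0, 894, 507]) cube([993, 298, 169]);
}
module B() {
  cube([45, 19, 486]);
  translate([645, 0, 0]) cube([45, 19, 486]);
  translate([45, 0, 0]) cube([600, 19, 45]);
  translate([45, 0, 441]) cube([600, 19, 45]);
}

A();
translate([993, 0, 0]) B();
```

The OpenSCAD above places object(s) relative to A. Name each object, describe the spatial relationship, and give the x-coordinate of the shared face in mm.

A is a staircase. B is a picture frame. The picture frame is against the staircase's +x side, with their −y faces flush. The x-coordinate of the shared face is 993 mm.

The staircase's +x face and the picture frame's −x face are both at x = 993 mm.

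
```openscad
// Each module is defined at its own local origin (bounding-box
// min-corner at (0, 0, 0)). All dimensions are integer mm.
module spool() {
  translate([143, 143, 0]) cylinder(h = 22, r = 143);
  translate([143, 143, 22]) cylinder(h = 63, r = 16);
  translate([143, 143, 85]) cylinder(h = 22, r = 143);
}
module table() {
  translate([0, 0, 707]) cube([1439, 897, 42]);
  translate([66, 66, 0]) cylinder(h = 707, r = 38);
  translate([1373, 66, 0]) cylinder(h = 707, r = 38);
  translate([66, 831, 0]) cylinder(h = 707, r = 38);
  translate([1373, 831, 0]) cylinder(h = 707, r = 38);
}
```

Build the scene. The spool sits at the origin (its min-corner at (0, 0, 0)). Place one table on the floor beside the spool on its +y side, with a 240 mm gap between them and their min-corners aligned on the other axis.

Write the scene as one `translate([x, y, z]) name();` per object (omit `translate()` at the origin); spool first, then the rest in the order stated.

spool();
translate([0, 526, 0]) table();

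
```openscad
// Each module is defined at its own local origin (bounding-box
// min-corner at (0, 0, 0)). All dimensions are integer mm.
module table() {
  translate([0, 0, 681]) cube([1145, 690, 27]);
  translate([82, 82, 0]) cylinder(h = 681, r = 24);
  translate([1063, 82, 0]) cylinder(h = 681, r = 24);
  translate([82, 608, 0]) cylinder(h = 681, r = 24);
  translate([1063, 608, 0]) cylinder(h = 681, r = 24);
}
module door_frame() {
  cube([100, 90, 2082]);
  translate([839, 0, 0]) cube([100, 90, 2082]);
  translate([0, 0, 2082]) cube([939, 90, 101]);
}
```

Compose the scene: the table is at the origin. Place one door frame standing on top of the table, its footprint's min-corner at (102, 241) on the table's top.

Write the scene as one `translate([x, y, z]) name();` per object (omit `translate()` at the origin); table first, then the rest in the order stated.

table();
translate([102, 241, 708]) door_frame();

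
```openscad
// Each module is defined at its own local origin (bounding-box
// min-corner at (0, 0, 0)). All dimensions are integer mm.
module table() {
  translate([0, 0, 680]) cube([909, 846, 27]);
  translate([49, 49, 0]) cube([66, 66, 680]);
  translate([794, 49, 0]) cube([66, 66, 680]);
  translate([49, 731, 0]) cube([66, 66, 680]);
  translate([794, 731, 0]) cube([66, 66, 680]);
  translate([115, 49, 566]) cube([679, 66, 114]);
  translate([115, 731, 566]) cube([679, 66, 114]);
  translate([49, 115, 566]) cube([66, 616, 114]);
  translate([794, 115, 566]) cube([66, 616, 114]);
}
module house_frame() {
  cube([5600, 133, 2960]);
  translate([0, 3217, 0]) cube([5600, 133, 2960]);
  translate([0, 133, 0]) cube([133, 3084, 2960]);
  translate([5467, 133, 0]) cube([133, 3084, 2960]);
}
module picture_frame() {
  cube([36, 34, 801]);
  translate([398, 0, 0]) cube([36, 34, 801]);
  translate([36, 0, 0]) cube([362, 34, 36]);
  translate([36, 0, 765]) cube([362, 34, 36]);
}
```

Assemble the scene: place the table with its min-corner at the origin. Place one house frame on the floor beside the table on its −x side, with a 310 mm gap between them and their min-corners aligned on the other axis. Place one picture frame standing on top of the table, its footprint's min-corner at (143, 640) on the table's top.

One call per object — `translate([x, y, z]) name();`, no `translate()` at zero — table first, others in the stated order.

table();
translate([-5910, 0, 0]) house_frame();
translate([143, 640, 707]) picture_frame();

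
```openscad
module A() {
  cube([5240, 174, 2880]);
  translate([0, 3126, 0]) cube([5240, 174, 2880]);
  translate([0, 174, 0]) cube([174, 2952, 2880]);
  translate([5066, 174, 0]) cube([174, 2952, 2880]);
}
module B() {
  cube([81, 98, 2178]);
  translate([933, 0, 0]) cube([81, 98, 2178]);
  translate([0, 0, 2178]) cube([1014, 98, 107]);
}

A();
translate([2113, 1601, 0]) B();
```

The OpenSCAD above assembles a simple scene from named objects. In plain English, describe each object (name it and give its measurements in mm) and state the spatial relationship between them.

A is a box-shaped house frame (walls only): outside footprint 5240×3300 mm, wall height 2880 mm, wall thickness 174 mm. The two y-facing walls run the full x-width; the two x-facing walls fit between the inner faces of the y-facing walls.

B is a door frame. The clear opening is 852 mm wide and 2178 mm high. Two 81 mm wide jambs, 98 mm deep, stand either side of the opening from the floor to the top of the opening. A 107 mm thick head sits across the top of both jambs, spanning the full outside width of the frame.

The door frame sits inside the house frame, centred.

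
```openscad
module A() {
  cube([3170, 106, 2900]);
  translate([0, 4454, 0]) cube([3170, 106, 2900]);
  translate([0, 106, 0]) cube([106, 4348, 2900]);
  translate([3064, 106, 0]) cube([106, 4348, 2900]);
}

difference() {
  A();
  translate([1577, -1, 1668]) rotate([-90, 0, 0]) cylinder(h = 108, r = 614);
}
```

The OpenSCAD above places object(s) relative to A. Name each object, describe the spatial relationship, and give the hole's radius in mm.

A is a house frame. The house frame has a circular hole through its front wall. The hole's radius is 614 mm.

The subtracted cylinder has r = 614 mm.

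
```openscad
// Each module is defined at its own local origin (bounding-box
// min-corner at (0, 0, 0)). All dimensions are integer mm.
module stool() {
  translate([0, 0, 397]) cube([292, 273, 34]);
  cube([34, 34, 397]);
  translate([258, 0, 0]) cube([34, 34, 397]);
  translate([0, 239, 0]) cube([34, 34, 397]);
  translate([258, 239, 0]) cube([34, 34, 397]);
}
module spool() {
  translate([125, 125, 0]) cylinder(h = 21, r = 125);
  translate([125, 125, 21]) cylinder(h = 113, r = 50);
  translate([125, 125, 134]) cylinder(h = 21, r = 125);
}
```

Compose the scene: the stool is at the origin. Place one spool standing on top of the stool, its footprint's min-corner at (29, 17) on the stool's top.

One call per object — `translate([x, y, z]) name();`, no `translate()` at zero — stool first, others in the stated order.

stool();
translate([29, 17, 431]) spool();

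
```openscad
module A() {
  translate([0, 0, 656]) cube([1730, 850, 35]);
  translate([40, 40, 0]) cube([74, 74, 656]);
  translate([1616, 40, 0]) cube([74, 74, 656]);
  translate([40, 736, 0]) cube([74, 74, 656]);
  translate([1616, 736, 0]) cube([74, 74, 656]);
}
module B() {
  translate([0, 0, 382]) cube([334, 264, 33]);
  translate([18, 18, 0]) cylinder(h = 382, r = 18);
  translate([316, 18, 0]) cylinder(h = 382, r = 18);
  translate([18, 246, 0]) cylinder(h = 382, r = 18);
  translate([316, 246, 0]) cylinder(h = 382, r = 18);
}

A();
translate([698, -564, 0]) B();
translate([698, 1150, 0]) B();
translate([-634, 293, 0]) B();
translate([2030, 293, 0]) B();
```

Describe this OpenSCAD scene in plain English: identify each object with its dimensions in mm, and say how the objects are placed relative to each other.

A is a table: top 1730 mm (x) × 850 mm (y), 35 mm thick, upper face at z = 691 mm, on four 74×74 mm square legs, each inset 40 mm from the nearest pair of top edges, running from z = 0 to the bottom of the top.

B is a four-legged stool. The seat is 334×264 mm, 33 mm thick, top at z = 415 mm. It stands on four round legs, each 36 mm in diameter, from z = 0 to the seat underside, each leg's axis is inset half a diameter from the nearest pair of seat edges (so the leg's bounding box is flush with the corner).

Four stools sit around the table at the −y, +y, −x, +x sides.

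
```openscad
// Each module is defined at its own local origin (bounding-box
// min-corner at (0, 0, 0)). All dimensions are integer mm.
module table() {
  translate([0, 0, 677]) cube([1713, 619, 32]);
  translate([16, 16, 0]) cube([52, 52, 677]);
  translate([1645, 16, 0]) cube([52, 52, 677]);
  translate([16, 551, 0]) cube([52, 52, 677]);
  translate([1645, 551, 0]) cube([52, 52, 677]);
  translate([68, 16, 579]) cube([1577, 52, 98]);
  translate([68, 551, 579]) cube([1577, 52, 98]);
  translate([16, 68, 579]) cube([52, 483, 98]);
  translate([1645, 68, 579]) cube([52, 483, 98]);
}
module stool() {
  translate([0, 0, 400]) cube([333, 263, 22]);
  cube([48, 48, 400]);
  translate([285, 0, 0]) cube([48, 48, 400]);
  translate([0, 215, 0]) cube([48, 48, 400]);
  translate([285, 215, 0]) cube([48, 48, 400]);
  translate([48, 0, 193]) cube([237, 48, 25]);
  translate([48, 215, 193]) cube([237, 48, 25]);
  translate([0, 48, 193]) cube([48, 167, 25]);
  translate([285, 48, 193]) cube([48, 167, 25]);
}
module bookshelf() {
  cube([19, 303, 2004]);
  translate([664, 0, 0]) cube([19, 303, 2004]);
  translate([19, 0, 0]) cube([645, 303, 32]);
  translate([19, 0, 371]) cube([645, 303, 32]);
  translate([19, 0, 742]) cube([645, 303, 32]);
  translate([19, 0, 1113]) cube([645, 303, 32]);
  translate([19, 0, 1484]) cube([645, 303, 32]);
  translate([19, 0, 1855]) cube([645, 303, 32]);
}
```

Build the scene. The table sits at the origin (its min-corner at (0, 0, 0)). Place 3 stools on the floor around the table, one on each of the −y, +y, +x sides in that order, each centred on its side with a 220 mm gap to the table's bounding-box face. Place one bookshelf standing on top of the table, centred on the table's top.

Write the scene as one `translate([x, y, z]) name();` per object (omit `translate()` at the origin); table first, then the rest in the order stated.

table();
translate([690, -483, 0]) stool();
translate([690, 839, 0]) stool();
translate([1933, 178, 0]) stool();
translate([515, 158, 709]) bookshelf();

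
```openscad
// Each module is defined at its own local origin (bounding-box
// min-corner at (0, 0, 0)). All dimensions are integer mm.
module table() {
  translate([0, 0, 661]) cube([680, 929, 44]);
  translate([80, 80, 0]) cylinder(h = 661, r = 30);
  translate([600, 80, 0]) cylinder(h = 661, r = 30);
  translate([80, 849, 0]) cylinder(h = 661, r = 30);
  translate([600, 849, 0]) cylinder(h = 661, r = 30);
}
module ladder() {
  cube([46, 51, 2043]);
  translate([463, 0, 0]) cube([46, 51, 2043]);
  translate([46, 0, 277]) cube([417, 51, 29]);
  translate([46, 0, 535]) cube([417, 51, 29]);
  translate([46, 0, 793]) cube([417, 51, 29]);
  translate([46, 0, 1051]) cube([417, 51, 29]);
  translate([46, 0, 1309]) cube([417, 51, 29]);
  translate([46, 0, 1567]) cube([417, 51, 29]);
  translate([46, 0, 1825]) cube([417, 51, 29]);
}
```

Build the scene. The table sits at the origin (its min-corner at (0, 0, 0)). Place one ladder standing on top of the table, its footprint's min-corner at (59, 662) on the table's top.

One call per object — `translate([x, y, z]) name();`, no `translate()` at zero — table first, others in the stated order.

table();
translate([59, 662, 705]) ladder();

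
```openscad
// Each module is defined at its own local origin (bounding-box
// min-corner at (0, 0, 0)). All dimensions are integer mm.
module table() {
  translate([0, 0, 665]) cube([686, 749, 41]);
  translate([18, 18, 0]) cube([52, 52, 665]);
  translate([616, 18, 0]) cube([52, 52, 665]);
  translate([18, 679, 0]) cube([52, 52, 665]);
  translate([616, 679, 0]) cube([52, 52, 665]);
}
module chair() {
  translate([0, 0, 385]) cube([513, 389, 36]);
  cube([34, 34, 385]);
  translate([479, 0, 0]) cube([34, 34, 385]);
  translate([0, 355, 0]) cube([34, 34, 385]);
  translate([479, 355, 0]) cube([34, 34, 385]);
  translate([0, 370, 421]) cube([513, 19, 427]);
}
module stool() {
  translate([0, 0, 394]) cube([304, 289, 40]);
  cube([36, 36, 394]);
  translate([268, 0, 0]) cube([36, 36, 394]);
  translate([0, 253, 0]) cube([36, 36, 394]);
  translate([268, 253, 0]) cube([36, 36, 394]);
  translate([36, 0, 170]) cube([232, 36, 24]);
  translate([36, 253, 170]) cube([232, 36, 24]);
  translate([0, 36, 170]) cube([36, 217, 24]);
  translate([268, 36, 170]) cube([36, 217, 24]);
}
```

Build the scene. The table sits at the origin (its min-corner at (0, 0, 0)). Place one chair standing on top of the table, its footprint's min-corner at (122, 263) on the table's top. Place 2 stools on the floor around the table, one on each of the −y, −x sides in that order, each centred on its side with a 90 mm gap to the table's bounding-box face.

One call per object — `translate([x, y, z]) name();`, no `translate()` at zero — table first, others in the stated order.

table();
translate([122, 263, 706]) chair();
translate([191, -379, 0]) stool();
translate([-394, 230, 0]) stool();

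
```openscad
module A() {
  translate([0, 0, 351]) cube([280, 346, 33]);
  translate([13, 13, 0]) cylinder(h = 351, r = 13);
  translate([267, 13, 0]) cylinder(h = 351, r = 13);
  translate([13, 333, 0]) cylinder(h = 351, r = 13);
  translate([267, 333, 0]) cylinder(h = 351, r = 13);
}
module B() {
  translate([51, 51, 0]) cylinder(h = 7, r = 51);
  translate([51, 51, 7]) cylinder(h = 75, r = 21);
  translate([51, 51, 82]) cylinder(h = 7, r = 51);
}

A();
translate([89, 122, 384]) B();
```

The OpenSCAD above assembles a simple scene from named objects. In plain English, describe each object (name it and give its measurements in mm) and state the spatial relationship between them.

A is a four-legged stool. The seat is 280×346 mm, 33 mm thick, top at z = 384 mm. It stands on four round legs, each 26 mm in diameter, from z = 0 to the seat underside, each leg's axis is inset half a diameter from the nearest pair of seat edges (so the leg's bounding box is flush with the corner).

B is a spool: two coaxial disc flanges of radius 51 mm and thickness 7 mm, joined by a core cylinder of radius 21 mm and height 75 mm. The lower flange rests on z = 0 and the three cylinders share a vertical axis.

The spool is on top of the stool, centred.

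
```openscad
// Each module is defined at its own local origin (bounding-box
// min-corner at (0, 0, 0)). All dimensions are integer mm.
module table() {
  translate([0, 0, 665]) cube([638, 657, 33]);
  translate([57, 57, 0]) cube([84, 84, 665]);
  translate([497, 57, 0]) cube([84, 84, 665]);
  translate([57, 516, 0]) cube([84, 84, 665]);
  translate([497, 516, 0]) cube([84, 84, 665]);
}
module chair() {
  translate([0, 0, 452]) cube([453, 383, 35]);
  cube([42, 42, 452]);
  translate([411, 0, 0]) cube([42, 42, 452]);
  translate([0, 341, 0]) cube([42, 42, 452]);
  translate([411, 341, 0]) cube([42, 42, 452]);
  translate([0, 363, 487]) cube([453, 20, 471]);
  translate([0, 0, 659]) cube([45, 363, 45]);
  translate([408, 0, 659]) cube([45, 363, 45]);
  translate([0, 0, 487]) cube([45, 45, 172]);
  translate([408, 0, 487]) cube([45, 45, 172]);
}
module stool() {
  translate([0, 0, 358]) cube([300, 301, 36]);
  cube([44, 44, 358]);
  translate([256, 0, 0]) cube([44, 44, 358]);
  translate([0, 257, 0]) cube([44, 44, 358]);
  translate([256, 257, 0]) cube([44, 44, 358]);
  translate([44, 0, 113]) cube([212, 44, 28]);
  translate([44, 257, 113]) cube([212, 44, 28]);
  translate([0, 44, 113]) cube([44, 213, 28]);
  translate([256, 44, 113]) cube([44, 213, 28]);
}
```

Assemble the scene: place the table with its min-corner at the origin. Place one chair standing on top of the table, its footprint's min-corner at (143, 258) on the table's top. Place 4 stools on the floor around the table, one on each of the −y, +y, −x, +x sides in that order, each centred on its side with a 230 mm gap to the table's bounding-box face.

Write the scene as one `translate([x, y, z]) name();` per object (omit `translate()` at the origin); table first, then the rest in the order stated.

table();
translate([143, 258, 698]) chair();
translate([169, -531, 0]) stool();
translate([169, 887, 0]) stool();
translate([-530, 178, 0]) stool();
translate([868, 178, 0]) stool();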